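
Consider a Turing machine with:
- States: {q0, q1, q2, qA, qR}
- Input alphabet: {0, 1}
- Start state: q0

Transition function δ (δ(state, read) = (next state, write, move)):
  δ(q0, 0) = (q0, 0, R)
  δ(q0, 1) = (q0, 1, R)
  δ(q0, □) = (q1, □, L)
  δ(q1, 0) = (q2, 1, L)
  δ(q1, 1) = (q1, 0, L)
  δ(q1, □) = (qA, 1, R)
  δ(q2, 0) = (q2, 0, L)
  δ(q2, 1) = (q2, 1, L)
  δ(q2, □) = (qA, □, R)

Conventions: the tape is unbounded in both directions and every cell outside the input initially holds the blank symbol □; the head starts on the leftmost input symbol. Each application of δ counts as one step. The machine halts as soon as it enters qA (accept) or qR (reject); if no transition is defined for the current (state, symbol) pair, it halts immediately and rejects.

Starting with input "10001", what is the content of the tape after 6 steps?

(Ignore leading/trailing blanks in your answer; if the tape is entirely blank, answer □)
Step 0: [q0]10001 (head at position 0)
Step 1: δ(q0, 1) = (q0, 1, R)  ⊢  1[q0]0001 (head at position 1)
Step 2: δ(q0, 0) = (q0, 0, R)  ⊢  10[q0]001 (head at position 2)
Step 3: δ(q0, 0) = (q0, 0, R)  ⊢  100[q0]01 (head at position 3)
Step 4: δ(q0, 0) = (q0, 0, R)  ⊢  1000[q0]1 (head at position 4)
Step 5: δ(q0, 1) = (q0, 1, R)  ⊢  10001[q0]□ (head at position 5)
Step 6: δ(q0, □) = (q1, □, L)  ⊢  1000[q1]1□ (head at position 4)
Tape after 6 steps (ignoring surrounding blanks): 10001

Final answer: Tape: 10001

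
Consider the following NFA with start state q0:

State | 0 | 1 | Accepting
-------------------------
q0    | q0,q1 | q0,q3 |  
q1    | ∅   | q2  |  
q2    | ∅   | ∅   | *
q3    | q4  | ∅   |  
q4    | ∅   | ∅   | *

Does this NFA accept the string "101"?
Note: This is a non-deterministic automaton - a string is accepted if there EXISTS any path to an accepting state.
Track the set of states the NFA could be in: start {q0}
Read '1': {q0} → {q0, q3}
Read '0': {q0, q3} → {q0, q1, q4}
Read '1': {q0, q1, q4} → {q0, q2, q3}
Final set {q0, q2, q3} contains accepting state(s) {q2} → accepted.

Final answer: Yes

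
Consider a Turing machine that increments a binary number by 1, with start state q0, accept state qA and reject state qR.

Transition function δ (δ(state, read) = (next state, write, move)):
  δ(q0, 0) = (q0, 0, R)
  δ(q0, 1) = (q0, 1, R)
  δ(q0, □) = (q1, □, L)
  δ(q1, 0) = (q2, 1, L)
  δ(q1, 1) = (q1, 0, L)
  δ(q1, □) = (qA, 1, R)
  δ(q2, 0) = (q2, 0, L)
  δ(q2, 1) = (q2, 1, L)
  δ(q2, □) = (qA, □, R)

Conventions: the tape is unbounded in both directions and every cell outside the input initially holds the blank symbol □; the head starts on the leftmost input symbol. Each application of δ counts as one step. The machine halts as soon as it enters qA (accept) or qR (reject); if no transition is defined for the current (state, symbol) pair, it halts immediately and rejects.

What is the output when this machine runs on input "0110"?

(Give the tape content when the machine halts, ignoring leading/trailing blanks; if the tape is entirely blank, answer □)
Step 0: [q0]0110 (head at position 0)
Step 1: δ(q0, 0) = (q0, 0, R)  ⊢  0[q0]110 (head at position 1)
Step 2: δ(q0, 1) = (q0, 1, R)  ⊢  01[q0]10 (head at position 2)
Step 3: δ(q0, 1) = (q0, 1, R)  ⊢  011[q0]0 (head at position 3)
Step 4: δ(q0, 0) = (q0, 0, R)  ⊢  0110[q0]□ (head at position 4)
Step 5: δ(q0, □) = (q1, □, L)  ⊢  011[q1]0□ (head at position 3)
Step 6: δ(q1, 0) = (q2, 1, L)  ⊢  01[q2]11□ (head at position 2)
Step 7: δ(q2, 1) = (q2, 1, L)  ⊢  0[q2]111□ (head at position 1)
Step 8: δ(q2, 1) = (q2, 1, L)  ⊢  [q2]0111□ (head at position 0)
Step 9: δ(q2, 0) = (q2, 0, L)  ⊢  [q2]□0111□ (head at position -1)
Step 10: δ(q2, □) = (qA, □, R)  ⊢  □[qA]0111□ (head at position 0)
The machine is in qA, so it halts and accepts.
Tape content when halted (ignoring surrounding blanks): 0111

Final answer: Output: 0111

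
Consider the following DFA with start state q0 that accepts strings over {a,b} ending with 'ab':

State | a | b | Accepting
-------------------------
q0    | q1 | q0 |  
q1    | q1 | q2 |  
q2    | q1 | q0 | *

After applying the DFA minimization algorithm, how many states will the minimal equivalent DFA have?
All 3 states are reachable from q0, so none can be removed as unreachable.
Table-filling: first mark every (accepting, non-accepting) pair as distinguishable (accepting: {q2}; non-accepting: {q0, q1}).
Round 1: (q0, q1) on 'b' go to q0 and q2, already distinguishable → mark.
Every pair of states is distinguishable, so the DFA is already minimal.
Equivalence classes: {q0}, {q1}, {q2} → 3 states.

Final answer: 3 states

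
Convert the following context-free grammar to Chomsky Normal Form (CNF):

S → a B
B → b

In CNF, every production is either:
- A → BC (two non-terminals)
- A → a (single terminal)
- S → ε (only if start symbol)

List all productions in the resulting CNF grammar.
The grammar has no ε-productions or unit productions to eliminate.
S → a B has terminal a in a right-hand side of length ≥ 2: introduce T_a → a and use T_a in place of a.
B → b is already in CNF (single terminal) – keep it.
S → a B becomes S → T_a B.
Resulting CNF grammar (3 productions): T_a → a; B → b; S → T_a B

Final answer: T_a → a; B → b; S → T_a B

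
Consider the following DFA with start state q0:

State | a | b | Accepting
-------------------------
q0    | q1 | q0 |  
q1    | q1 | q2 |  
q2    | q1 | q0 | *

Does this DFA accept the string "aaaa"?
Start in q0.
Read 'a': q0 → q1
Read 'a': q1 → q1
Read 'a': q1 → q1
Read 'a': q1 → q1
Final state q1 is not accepting, so the string is rejected.

Final answer: No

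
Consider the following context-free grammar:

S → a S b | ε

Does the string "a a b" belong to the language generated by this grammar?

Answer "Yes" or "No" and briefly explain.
Every derivation applies S → a S b some number n of times and then S → ε, producing a^n b^n with equally many a's and b's. The string a a b has two a's but only one b, so it cannot be derived.

Final answer: No - no valid derivation exists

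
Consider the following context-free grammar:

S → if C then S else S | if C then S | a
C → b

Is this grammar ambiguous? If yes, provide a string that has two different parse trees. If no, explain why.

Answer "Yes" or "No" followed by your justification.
The 'dangling else' can attach to either if. Two leftmost derivations of  if b then if b then a else a:
  (1) S ⇒ if C then S else S ⇒ if b then S else S ⇒ if b then if C then S else S ⇒ if b then if b then S else S ⇒ if b then if b then a else S ⇒ if b then if b then a else a   (else belongs to the outer if)
  (2) S ⇒ if C then S ⇒ if b then S ⇒ if b then if C then S else S ⇒ if b then if b then S else S ⇒ if b then if b then a else S ⇒ if b then if b then a else a   (else belongs to the inner if)
Two distinct parse trees for the same string, so the grammar is ambiguous.

Final answer: Yes - the string 'if b then if b then a else a' has two distinct leftmost derivations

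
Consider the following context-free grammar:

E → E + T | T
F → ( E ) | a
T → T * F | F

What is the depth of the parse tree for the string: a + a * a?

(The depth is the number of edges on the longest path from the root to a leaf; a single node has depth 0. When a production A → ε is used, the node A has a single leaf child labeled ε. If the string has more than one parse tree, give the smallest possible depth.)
The grammar is unambiguous; the parse tree of a + a * a is:
E → E + T at the root (depth 0).
  Left E (depth 1) → T (2) → F (3) → a (4).
  Right T (depth 1) → T * F; that T (2) → F (3) → a (4); F (2) → a (3).
The longest root-to-leaf paths have 4 edges.
Depth = 4.

Final answer: 4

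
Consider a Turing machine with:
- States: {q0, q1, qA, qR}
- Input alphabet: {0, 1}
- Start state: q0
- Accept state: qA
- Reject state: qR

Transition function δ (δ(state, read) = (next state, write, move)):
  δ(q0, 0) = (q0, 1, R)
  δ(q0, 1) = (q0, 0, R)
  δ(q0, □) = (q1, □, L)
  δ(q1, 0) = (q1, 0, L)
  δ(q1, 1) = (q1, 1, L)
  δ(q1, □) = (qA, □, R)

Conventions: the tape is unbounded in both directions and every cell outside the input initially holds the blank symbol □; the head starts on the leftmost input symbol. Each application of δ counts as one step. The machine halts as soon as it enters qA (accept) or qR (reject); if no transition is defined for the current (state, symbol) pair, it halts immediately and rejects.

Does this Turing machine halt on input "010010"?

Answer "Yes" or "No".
Step 0: [q0]010010 (head at position 0)
Step 1: δ(q0, 0) = (q0, 1, R)  ⊢  1[q0]10010 (head at position 1)
Step 2: δ(q0, 1) = (q0, 0, R)  ⊢  10[q0]0010 (head at position 2)
Step 3: δ(q0, 0) = (q0, 1, R)  ⊢  101[q0]010 (head at position 3)
Step 4: δ(q0, 0) = (q0, 1, R)  ⊢  1011[q0]10 (head at position 4)
Step 5: δ(q0, 1) = (q0, 0, R)  ⊢  10110[q0]0 (head at position 5)
Step 6: δ(q0, 0) = (q0, 1, R)  ⊢  101101[q0]□ (head at position 6)
Step 7: δ(q0, □) = (q1, □, L)  ⊢  10110[q1]1□ (head at position 5)
Step 8: δ(q1, 1) = (q1, 1, L)  ⊢  1011[q1]01□ (head at position 4)
Step 9: δ(q1, 0) = (q1, 0, L)  ⊢  101[q1]101□ (head at position 3)
Step 10: δ(q1, 1) = (q1, 1, L)  ⊢  10[q1]1101□ (head at position 2)
Step 11: δ(q1, 1) = (q1, 1, L)  ⊢  1[q1]01101□ (head at position 1)
Step 12: δ(q1, 0) = (q1, 0, L)  ⊢  [q1]101101□ (head at position 0)
Step 13: δ(q1, 1) = (q1, 1, L)  ⊢  [q1]□101101□ (head at position -1)
Step 14: δ(q1, □) = (qA, □, R)  ⊢  □[qA]101101□ (head at position 0)
The machine is in qA, so it halts and accepts.
It halts after 14 steps.

Final answer: Yes - halts after 14 steps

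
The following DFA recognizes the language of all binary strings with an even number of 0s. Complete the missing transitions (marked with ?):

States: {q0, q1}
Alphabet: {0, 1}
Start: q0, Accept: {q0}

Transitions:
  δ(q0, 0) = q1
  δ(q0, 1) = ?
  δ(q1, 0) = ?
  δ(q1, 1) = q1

What each state remembers (consistent with the given transitions and accept states):
  q0: an even number of 0s has been read so far
  q1: an odd number of 0s has been read so far
Filling in the missing entries:
  δ(q0, 1): in q0 (an even number of 0s has been read so far), after reading 1 we have: an even number of 0s has been read so far → q0
  δ(q1, 0): in q1 (an odd number of 0s has been read so far), after reading 0 we have: an even number of 0s has been read so far → q0

Final answer: δ(q0, 1) = q0; δ(q1, 0) = q0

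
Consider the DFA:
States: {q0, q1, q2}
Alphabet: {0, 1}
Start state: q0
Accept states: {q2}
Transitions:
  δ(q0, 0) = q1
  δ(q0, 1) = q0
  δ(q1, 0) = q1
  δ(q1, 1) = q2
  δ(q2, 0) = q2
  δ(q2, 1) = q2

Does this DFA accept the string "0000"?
Processing string "0000":
  q0 --0--> q1
  q1 --0--> q1
  q1 --0--> q1
  q1 --0--> q1
Final state: q1
Accept states: {q2}
q1 is not an accept state, so the string is rejected.

Final answer: No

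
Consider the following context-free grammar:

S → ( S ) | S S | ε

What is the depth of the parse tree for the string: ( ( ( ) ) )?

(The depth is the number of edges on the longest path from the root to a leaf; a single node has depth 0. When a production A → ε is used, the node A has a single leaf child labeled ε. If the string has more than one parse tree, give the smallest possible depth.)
The string is 3 nested pairs. The shallowest parse tree applies S → ( S ) 3 times (one node per nested pair, each a child of the previous) and then S → ε in the middle.
S nodes at depths 0..3, ε leaf at depth 4; parentheses leaves are at depths 1..3.
(Using S → S S with an S → ε child anywhere only adds levels, so it cannot give a shallower tree.)
Depth = 4.

Final answer: 4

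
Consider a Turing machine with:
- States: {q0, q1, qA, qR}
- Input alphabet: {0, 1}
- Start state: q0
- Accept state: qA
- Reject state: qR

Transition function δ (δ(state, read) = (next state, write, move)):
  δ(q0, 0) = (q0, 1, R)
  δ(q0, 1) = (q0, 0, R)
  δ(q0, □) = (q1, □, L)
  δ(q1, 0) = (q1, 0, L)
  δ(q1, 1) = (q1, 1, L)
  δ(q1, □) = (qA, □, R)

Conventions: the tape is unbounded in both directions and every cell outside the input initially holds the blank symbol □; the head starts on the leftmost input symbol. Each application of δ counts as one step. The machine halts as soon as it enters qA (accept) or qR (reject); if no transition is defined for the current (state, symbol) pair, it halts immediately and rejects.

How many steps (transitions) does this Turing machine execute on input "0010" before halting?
Step 0: [q0]0010 (head at position 0)
Step 1: δ(q0, 0) = (q0, 1, R)  ⊢  1[q0]010 (head at position 1)
Step 2: δ(q0, 0) = (q0, 1, R)  ⊢  11[q0]10 (head at position 2)
Step 3: δ(q0, 1) = (q0, 0, R)  ⊢  110[q0]0 (head at position 3)
Step 4: δ(q0, 0) = (q0, 1, R)  ⊢  1101[q0]□ (head at position 4)
Step 5: δ(q0, □) = (q1, □, L)  ⊢  110[q1]1□ (head at position 3)
Step 6: δ(q1, 1) = (q1, 1, L)  ⊢  11[q1]01□ (head at position 2)
Step 7: δ(q1, 0) = (q1, 0, L)  ⊢  1[q1]101□ (head at position 1)
Step 8: δ(q1, 1) = (q1, 1, L)  ⊢  [q1]1101□ (head at position 0)
Step 9: δ(q1, 1) = (q1, 1, L)  ⊢  [q1]□1101□ (head at position -1)
Step 10: δ(q1, □) = (qA, □, R)  ⊢  □[qA]1101□ (head at position 0)
The machine is in qA, so it halts and accepts.
Number of transitions executed: 10.

Final answer: 10 steps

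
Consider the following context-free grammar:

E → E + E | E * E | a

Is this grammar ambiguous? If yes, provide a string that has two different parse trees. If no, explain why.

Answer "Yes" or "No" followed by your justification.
Two different leftmost derivations of a + a * a:
  (1) E ⇒ E + E ⇒ a + E ⇒ a + E * E ⇒ a + a * E ⇒ a + a * a   (tree groups a + (a * a))
  (2) E ⇒ E * E ⇒ E + E * E ⇒ a + E * E ⇒ a + a * E ⇒ a + a * a   (tree groups (a + a) * a)
Two distinct leftmost derivations = two distinct parse trees, so the grammar is ambiguous.

Final answer: Yes - the string 'a + a * a' has two distinct leftmost derivations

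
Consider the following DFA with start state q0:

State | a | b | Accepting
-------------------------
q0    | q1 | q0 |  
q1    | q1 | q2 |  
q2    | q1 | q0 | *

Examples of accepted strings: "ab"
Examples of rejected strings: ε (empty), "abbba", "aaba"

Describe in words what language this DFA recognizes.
strings over {a,b} ending with 'ab'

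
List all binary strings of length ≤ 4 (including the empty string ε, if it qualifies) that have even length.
Checking every binary string of length 0 to 4:
  Length 0: accepted: ε | rejected: (none)
  Length 1: accepted: (none) | rejected: 0, 1
  Length 2: accepted: 00, 01, 10, 11 | rejected: (none)
  Length 3: accepted: (none) | rejected: 000, 001, 010, 011, 100, 101, 110, 111
  Length 4: accepted: 0000, 0001, 0010, 0011, 0100, 0101, 0110, 0111, 1000, 1001, 1010, 1011, 1100, 1101, 1110, 1111 | rejected: (none)
Total: 21 string(s).

Final answer: ε, 00, 01, 10, 11, 0000, 0001, 0010, 0011, 0100, 0101, 0110, 0111, 1000, 1001, 1010, 1011, 1100, 1101, 1110, 1111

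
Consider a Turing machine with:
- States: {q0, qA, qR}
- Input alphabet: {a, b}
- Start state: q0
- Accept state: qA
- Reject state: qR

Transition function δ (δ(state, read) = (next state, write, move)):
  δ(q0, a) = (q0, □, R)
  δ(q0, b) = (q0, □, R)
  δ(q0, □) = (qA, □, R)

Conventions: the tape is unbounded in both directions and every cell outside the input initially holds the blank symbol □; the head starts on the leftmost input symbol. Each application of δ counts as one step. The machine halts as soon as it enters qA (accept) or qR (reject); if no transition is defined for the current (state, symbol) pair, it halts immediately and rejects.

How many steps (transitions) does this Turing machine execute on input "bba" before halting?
Step 0: [q0]bba (head at position 0)
Step 1: δ(q0, b) = (q0, □, R)  ⊢  □[q0]ba (head at position 1)
Step 2: δ(q0, b) = (q0, □, R)  ⊢  □□[q0]a (head at position 2)
Step 3: δ(q0, a) = (q0, □, R)  ⊢  □□□[q0]□ (head at position 3)
Step 4: δ(q0, □) = (qA, □, R)  ⊢  □□□□[qA]□ (head at position 4)
The machine is in qA, so it halts and accepts.
Number of transitions executed: 4.

Final answer: 4 steps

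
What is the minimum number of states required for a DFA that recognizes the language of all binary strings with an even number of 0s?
Language: binary strings with an even number of 0s
Lower bound (Myhill–Nerode): the prefixes ε, 0 are pairwise distinguishable:
  ε vs 0: suffix ε distinguishes them (ε has zero 0s (accepted), 0 has one 0 (rejected))
So any DFA needs at least 2 states.
Upper bound: a DFA with 2 states exists (one state per class above).
Minimum states: 2

Final answer: 2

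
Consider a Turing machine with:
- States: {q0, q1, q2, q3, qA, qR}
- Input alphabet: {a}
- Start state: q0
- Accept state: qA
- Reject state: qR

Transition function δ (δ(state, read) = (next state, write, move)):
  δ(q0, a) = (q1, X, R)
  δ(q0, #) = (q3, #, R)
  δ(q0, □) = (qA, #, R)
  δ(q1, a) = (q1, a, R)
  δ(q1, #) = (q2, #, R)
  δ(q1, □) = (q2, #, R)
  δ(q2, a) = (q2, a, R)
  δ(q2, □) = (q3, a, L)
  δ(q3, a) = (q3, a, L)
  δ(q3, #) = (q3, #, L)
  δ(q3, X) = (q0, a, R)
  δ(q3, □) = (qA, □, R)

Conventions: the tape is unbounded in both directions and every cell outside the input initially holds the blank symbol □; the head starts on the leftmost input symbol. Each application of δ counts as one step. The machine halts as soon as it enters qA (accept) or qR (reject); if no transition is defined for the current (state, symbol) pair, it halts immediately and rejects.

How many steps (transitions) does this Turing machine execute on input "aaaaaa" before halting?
Trace (configuration after each step, as tape_left[state]tape_right with head position):
Step 0: [q0]aaaaaa (head at position 0)
Step 1: X[q1]aaaaa (head 1)
Step 2: Xa[q1]aaaa (head 2)
Step 3: Xaa[q1]aaa (head 3)
Step 4: Xaaa[q1]aa (head 4)
Step 5: Xaaaa[q1]a (head 5)
Step 6: Xaaaaa[q1]□ (head 6)
Step 7: Xaaaaa#[q2]□ (head 7)
Step 8: Xaaaaa[q3]#a (head 6)
Step 9: Xaaaa[q3]a#a (head 5)
Step 10: Xaaa[q3]aa#a (head 4)
Step 11: Xaa[q3]aaa#a (head 3)
Step 12: Xa[q3]aaaa#a (head 2)
Step 13: X[q3]aaaaa#a (head 1)
Step 14: [q3]Xaaaaa#a (head 0)
Step 15: a[q0]aaaaa#a (head 1)
Step 16: aX[q1]aaaa#a (head 2)
Step 17: aXa[q1]aaa#a (head 3)
Step 18: aXaa[q1]aa#a (head 4)
Step 19: aXaaa[q1]a#a (head 5)
Step 20: aXaaaa[q1]#a (head 6)
Step 21: aXaaaa#[q2]a (head 7)
Step 22: aXaaaa#a[q2]□ (head 8)
Step 23: aXaaaa#[q3]aa (head 7)
Step 24: aXaaaa[q3]#aa (head 6)
Step 25: aXaaa[q3]a#aa (head 5)
Step 26: aXaa[q3]aa#aa (head 4)
Step 27: aXa[q3]aaa#aa (head 3)
Step 28: aX[q3]aaaa#aa (head 2)
Step 29: a[q3]Xaaaa#aa (head 1)
Step 30: aa[q0]aaaa#aa (head 2)
Step 31: aaX[q1]aaa#aa (head 3)
Step 32: aaXa[q1]aa#aa (head 4)
Step 33: aaXaa[q1]a#aa (head 5)
Step 34: aaXaaa[q1]#aa (head 6)
Step 35: aaXaaa#[q2]aa (head 7)
Step 36: aaXaaa#a[q2]a (head 8)
Step 37: aaXaaa#aa[q2]□ (head 9)
Step 38: aaXaaa#a[q3]aa (head 8)
Step 39: aaXaaa#[q3]aaa (head 7)
Step 40: aaXaaa[q3]#aaa (head 6)
Step 41: aaXaa[q3]a#aaa (head 5)
Step 42: aaXa[q3]aa#aaa (head 4)
Step 43: aaX[q3]aaa#aaa (head 3)
Step 44: aa[q3]Xaaa#aaa (head 2)
Step 45: aaa[q0]aaa#aaa (head 3)
Step 46: aaaX[q1]aa#aaa (head 4)
Step 47: aaaXa[q1]a#aaa (head 5)
Step 48: aaaXaa[q1]#aaa (head 6)
Step 49: aaaXaa#[q2]aaa (head 7)
Step 50: aaaXaa#a[q2]aa (head 8)
Step 51: aaaXaa#aa[q2]a (head 9)
Step 52: aaaXaa#aaa[q2]□ (head 10)
Step 53: aaaXaa#aa[q3]aa (head 9)
Step 54: aaaXaa#a[q3]aaa (head 8)
Step 55: aaaXaa#[q3]aaaa (head 7)
Step 56: aaaXaa[q3]#aaaa (head 6)
Step 57: aaaXa[q3]a#aaaa (head 5)
Step 58: aaaX[q3]aa#aaaa (head 4)
Step 59: aaa[q3]Xaa#aaaa (head 3)
Step 60: aaaa[q0]aa#aaaa (head 4)
Step 61: aaaaX[q1]a#aaaa (head 5)
Step 62: aaaaXa[q1]#aaaa (head 6)
Step 63: aaaaXa#[q2]aaaa (head 7)
Step 64: aaaaXa#a[q2]aaa (head 8)
Step 65: aaaaXa#aa[q2]aa (head 9)
Step 66: aaaaXa#aaa[q2]a (head 10)
Step 67: aaaaXa#aaaa[q2]□ (head 11)
Step 68: aaaaXa#aaa[q3]aa (head 10)
Step 69: aaaaXa#aa[q3]aaa (head 9)
Step 70: aaaaXa#a[q3]aaaa (head 8)
Step 71: aaaaXa#[q3]aaaaa (head 7)
Step 72: aaaaXa[q3]#aaaaa (head 6)
Step 73: aaaaX[q3]a#aaaaa (head 5)
Step 74: aaaa[q3]Xa#aaaaa (head 4)
Step 75: aaaaa[q0]a#aaaaa (head 5)
Step 76: aaaaaX[q1]#aaaaa (head 6)
Step 77: aaaaaX#[q2]aaaaa (head 7)
Step 78: aaaaaX#a[q2]aaaa (head 8)
Step 79: aaaaaX#aa[q2]aaa (head 9)
Step 80: aaaaaX#aaa[q2]aa (head 10)
Step 81: aaaaaX#aaaa[q2]a (head 11)
Step 82: aaaaaX#aaaaa[q2]□ (head 12)
Step 83: aaaaaX#aaaa[q3]aa (head 11)
Step 84: aaaaaX#aaa[q3]aaa (head 10)
Step 85: aaaaaX#aa[q3]aaaa (head 9)
Step 86: aaaaaX#a[q3]aaaaa (head 8)
Step 87: aaaaaX#[q3]aaaaaa (head 7)
Step 88: aaaaaX[q3]#aaaaaa (head 6)
Step 89: aaaaa[q3]X#aaaaaa (head 5)
Step 90: aaaaaa[q0]#aaaaaa (head 6)
Step 91: aaaaaa#[q3]aaaaaa (head 7)
Step 92: aaaaaa[q3]#aaaaaa (head 6)
Step 93: aaaaa[q3]a#aaaaaa (head 5)
Step 94: aaaa[q3]aa#aaaaaa (head 4)
Step 95: aaa[q3]aaa#aaaaaa (head 3)
Step 96: aa[q3]aaaa#aaaaaa (head 2)
Step 97: a[q3]aaaaa#aaaaaa (head 1)
Step 98: [q3]aaaaaa#aaaaaa (head 0)
Step 99: [q3]□aaaaaa#aaaaaa (head -1)
Step 100: □[qA]aaaaaa#aaaaaa (head 0)
The machine is in qA, so it halts and accepts.
Number of transitions executed: 100.

Final answer: 100 steps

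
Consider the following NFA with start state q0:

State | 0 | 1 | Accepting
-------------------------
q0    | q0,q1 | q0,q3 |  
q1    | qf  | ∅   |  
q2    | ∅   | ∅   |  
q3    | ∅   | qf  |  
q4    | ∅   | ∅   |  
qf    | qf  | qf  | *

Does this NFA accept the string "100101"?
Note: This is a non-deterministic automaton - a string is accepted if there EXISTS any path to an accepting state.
Track the set of states the NFA could be in: start {q0}
Read '1': {q0} → {q0, q3}
Read '0': {q0, q3} → {q0, q1}
Read '0': {q0, q1} → {q0, q1, qf}
Read '1': {q0, q1, qf} → {q0, q3, qf}
Read '0': {q0, q3, qf} → {q0, q1, qf}
Read '1': {q0, q1, qf} → {q0, q3, qf}
Final set {q0, q3, qf} contains accepting state(s) {qf} → accepted.

Final answer: Yes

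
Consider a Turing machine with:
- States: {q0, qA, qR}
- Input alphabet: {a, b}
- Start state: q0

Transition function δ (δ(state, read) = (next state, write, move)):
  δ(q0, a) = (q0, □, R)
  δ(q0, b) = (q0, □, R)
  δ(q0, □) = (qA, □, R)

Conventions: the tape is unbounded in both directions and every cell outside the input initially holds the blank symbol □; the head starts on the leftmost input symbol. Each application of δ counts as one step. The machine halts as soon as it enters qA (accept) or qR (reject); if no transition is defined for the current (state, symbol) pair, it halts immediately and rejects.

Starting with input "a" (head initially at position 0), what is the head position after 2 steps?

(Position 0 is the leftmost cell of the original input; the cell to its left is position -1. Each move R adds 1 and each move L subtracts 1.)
Step 0: [q0]a (head at position 0)
Step 1: δ(q0, a) = (q0, □, R)  ⊢  □[q0]□ (head at position 1)
Step 2: δ(q0, □) = (qA, □, R)  ⊢  □□[qA]□ (head at position 2)
Head position after 2 steps: 2

Final answer: Position 2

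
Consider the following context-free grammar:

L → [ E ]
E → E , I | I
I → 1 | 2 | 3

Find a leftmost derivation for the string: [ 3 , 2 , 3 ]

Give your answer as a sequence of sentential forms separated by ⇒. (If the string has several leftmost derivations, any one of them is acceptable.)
Start with L.
Step 1: the leftmost non-terminal is L; apply L → [ E ]:  [ E ]
Step 2: the leftmost non-terminal is E; apply E → E , I:  [ E , I ]
Step 3: the leftmost non-terminal is E; apply E → E , I:  [ E , I , I ]
Step 4: the leftmost non-terminal is E; apply E → I:  [ I , I , I ]
Step 5: the leftmost non-terminal is I; apply I → 3:  [ 3 , I , I ]
Step 6: the leftmost non-terminal is I; apply I → 2:  [ 3 , 2 , I ]
Step 7: the leftmost non-terminal is I; apply I → 3:  [ 3 , 2 , 3 ]

Final answer: L ⇒ [ E ] ⇒ [ E , I ] ⇒ [ E , I , I ] ⇒ [ I , I , I ] ⇒ [ 3 , I , I ] ⇒ [ 3 , 2 , I ] ⇒ [ 3 , 2 , 3 ]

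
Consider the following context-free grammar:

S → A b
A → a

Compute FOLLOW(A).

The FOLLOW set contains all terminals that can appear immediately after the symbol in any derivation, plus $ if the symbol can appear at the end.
A occurs only in S → A b, where it is immediately followed by the terminal b. So FOLLOW(A) = {b}.

Final answer: {b}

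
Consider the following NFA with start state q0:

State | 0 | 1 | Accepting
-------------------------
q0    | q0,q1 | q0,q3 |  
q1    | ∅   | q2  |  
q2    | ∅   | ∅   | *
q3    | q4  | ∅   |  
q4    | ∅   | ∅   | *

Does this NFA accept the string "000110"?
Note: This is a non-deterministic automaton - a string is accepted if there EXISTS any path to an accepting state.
Track the set of states the NFA could be in: start {q0}
Read '0': {q0} → {q0, q1}
Read '0': {q0, q1} → {q0, q1}
Read '0': {q0, q1} → {q0, q1}
Read '1': {q0, q1} → {q0, q2, q3}
Read '1': {q0, q2, q3} → {q0, q3}
Read '0': {q0, q3} → {q0, q1, q4}
Final set {q0, q1, q4} contains accepting state(s) {q4} → accepted.

Final answer: Yes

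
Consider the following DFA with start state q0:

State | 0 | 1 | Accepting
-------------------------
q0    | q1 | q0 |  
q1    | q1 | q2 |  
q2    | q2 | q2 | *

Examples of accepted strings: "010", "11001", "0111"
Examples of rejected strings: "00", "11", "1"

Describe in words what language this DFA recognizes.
binary strings containing '01' as a substring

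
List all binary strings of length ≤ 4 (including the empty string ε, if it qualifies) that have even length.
Checking every binary string of length 0 to 4:
  Length 0: accepted: ε | rejected: (none)
  Length 1: accepted: (none) | rejected: 0, 1
  Length 2: accepted: 00, 01, 10, 11 | rejected: (none)
  Length 3: accepted: (none) | rejected: 000, 001, 010, 011, 100, 101, 110, 111
  Length 4: accepted: 0000, 0001, 0010, 0011, 0100, 0101, 0110, 0111, 1000, 1001, 1010, 1011, 1100, 1101, 1110, 1111 | rejected: (none)
Total: 21 string(s).

Final answer: ε, 00, 01, 10, 11, 0000, 0001, 0010, 0011, 0100, 0101, 0110, 0111, 1000, 1001, 1010, 1011, 1100, 1101, 1110, 1111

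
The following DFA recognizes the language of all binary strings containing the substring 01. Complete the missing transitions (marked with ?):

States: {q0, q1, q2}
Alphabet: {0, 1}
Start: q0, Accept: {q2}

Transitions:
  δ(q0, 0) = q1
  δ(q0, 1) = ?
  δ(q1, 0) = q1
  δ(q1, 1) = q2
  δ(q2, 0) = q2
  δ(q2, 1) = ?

What each state remembers (consistent with the given transitions and accept states):
  q0: 01 not seen yet and the last symbol was not 0
  q1: 01 not seen yet and the last symbol was 0
  q2: the substring 01 has already been seen
Filling in the missing entries:
  δ(q0, 1): in q0 (01 not seen yet and the last symbol was not 0), after reading 1 we have: 01 not seen yet and the last symbol was not 0 → q0
  δ(q2, 1): in q2 (the substring 01 has already been seen), after reading 1 we have: the substring 01 has already been seen → q2

Final answer: δ(q0, 1) = q0; δ(q2, 1) = q2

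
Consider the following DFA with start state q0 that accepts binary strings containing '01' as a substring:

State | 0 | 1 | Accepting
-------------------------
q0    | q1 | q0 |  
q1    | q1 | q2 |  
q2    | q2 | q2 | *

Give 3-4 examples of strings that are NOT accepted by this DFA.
Any strings that end in a non-accepting state work; for example:
"0": q0 → q1; q1 is not accepting → rejected
"11": q0 → q0 → q0; q0 is not accepting → rejected
"1100": q0 → q0 → q0 → q1 → q1; q1 is not accepting → rejected
"1110": q0 → q0 → q0 → q0 → q1; q1 is not accepting → rejected

Final answer: "0", "11", "1100", "1110"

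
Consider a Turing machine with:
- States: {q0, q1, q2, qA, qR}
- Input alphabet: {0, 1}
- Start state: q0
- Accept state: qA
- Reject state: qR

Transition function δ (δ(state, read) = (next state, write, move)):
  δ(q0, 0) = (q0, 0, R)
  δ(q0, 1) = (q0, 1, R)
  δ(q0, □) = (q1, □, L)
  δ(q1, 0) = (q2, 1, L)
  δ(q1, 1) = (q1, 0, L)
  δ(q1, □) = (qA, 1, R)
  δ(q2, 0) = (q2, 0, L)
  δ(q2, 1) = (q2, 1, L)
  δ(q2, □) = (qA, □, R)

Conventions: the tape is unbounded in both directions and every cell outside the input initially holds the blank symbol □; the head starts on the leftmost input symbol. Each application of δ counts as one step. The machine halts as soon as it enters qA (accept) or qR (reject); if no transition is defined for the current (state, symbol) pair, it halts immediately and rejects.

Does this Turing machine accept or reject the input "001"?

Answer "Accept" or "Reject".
Step 0: [q0]001 (head at position 0)
Step 1: δ(q0, 0) = (q0, 0, R)  ⊢  0[q0]01 (head at position 1)
Step 2: δ(q0, 0) = (q0, 0, R)  ⊢  00[q0]1 (head at position 2)
Step 3: δ(q0, 1) = (q0, 1, R)  ⊢  001[q0]□ (head at position 3)
Step 4: δ(q0, □) = (q1, □, L)  ⊢  00[q1]1□ (head at position 2)
Step 5: δ(q1, 1) = (q1, 0, L)  ⊢  0[q1]00□ (head at position 1)
Step 6: δ(q1, 0) = (q2, 1, L)  ⊢  [q2]010□ (head at position 0)
Step 7: δ(q2, 0) = (q2, 0, L)  ⊢  [q2]□010□ (head at position -1)
Step 8: δ(q2, □) = (qA, □, R)  ⊢  □[qA]010□ (head at position 0)
The machine is in qA, so it halts and accepts.

Final answer: Accept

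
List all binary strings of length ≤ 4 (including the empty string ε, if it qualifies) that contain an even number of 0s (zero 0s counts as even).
Checking every binary string of length 0 to 4:
  Length 0: accepted: ε | rejected: (none)
  Length 1: accepted: 1 | rejected: 0
  Length 2: accepted: 00, 11 | rejected: 01, 10
  Length 3: accepted: 001, 010, 100, 111 | rejected: 000, 011, 101, 110
  Length 4: accepted: 0000, 0011, 0101, 0110, 1001, 1010, 1100, 1111 | rejected: 0001, 0010, 0100, 0111, 1000, 1011, 1101, 1110
Total: 16 string(s).

Final answer: ε, 1, 00, 11, 001, 010, 100, 111, 0000, 0011, 0101, 0110, 1001, 1010, 1100, 1111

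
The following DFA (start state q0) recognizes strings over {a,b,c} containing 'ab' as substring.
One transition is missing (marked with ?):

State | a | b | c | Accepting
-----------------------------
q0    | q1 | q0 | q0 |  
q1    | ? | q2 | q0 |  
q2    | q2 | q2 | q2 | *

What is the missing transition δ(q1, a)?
q1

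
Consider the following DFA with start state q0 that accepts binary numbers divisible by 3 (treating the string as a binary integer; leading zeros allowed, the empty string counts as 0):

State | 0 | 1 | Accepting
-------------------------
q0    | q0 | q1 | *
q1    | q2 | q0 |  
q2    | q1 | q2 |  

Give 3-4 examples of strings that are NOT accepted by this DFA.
Any strings that end in a non-accepting state work; for example:
"01": q0 → q0 → q1; q1 is not accepting → rejected
"10": q0 → q1 → q2; q2 is not accepting → rejected
"0101": q0 → q0 → q1 → q2 → q2; q2 is not accepting → rejected
"1010": q0 → q1 → q2 → q2 → q1; q1 is not accepting → rejected

Final answer: "01", "10", "0101", "1010"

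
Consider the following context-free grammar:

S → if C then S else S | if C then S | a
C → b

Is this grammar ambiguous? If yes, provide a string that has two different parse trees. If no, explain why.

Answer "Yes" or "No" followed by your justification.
The 'dangling else' can attach to either if. Two leftmost derivations of  if b then if b then a else a:
  (1) S ⇒ if C then S else S ⇒ if b then S else S ⇒ if b then if C then S else S ⇒ if b then if b then S else S ⇒ if b then if b then a else S ⇒ if b then if b then a else a   (else belongs to the outer if)
  (2) S ⇒ if C then S ⇒ if b then S ⇒ if b then if C then S else S ⇒ if b then if b then S else S ⇒ if b then if b then a else S ⇒ if b then if b then a else a   (else belongs to the inner if)
Two distinct parse trees for the same string, so the grammar is ambiguous.

Final answer: Yes - the string 'if b then if b then a else a' has two distinct leftmost derivations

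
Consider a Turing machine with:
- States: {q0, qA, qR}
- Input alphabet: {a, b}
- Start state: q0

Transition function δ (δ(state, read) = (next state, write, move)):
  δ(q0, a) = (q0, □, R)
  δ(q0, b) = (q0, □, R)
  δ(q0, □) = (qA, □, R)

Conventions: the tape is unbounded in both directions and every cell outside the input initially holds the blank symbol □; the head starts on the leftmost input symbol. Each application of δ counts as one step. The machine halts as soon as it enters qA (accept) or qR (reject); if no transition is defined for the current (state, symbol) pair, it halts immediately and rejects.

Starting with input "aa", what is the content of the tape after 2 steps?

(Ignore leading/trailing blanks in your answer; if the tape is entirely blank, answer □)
Step 0: [q0]aa (head at position 0)
Step 1: δ(q0, a) = (q0, □, R)  ⊢  □[q0]a (head at position 1)
Step 2: δ(q0, a) = (q0, □, R)  ⊢  □□[q0]□ (head at position 2)
Tape after 2 steps (ignoring surrounding blanks): □

Final answer: Tape: □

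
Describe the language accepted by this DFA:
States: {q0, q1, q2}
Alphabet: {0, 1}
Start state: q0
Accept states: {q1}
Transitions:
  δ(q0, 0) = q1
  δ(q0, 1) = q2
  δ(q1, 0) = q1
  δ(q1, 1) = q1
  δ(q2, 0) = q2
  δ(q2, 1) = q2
Analyzing the DFA structure:
Start state: q0
Accept states: {q1}
Interpreting what each state remembers (checking against the transitions):
  q0: nothing has been read yet
  q1: the first symbol was 0
  q2: the first symbol was 1 (trap state)
  δ(q0, 0): in q0 (nothing has been read yet), after reading 0 we have: the first symbol was 0 → q1
  δ(q0, 1): in q0 (nothing has been read yet), after reading 1 we have: the first symbol was 1 (trap state) → q2
  δ(q1, 0): in q1 (the first symbol was 0), after reading 0 we have: the first symbol was 0 → q1
  δ(q1, 1): in q1 (the first symbol was 0), after reading 1 we have: the first symbol was 0 → q1
  δ(q2, 0): in q2 (the first symbol was 1 (trap state)), after reading 0 we have: the first symbol was 1 (trap state) → q2
  δ(q2, 1): in q2 (the first symbol was 1 (trap state)), after reading 1 we have: the first symbol was 1 (trap state) → q2
A string is accepted iff it ends in {q1}, i.e. the first symbol was 0.
Language: All binary strings starting with 0

Final answer: All binary strings starting with 0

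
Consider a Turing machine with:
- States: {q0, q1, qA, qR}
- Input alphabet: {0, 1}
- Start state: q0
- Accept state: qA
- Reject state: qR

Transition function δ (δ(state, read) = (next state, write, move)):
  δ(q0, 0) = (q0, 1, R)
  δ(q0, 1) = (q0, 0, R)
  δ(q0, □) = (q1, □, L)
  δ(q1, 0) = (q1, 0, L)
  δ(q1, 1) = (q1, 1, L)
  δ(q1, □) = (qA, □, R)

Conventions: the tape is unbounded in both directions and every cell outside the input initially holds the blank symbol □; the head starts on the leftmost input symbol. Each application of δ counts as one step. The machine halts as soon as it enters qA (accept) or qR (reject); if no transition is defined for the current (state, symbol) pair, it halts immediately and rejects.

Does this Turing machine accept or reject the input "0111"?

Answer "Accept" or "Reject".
Step 0: [q0]0111 (head at position 0)
Step 1: δ(q0, 0) = (q0, 1, R)  ⊢  1[q0]111 (head at position 1)
Step 2: δ(q0, 1) = (q0, 0, R)  ⊢  10[q0]11 (head at position 2)
Step 3: δ(q0, 1) = (q0, 0, R)  ⊢  100[q0]1 (head at position 3)
Step 4: δ(q0, 1) = (q0, 0, R)  ⊢  1000[q0]□ (head at position 4)
Step 5: δ(q0, □) = (q1, □, L)  ⊢  100[q1]0□ (head at position 3)
Step 6: δ(q1, 0) = (q1, 0, L)  ⊢  10[q1]00□ (head at position 2)
Step 7: δ(q1, 0) = (q1, 0, L)  ⊢  1[q1]000□ (head at position 1)
Step 8: δ(q1, 0) = (q1, 0, L)  ⊢  [q1]1000□ (head at position 0)
Step 9: δ(q1, 1) = (q1, 1, L)  ⊢  [q1]□1000□ (head at position -1)
Step 10: δ(q1, □) = (qA, □, R)  ⊢  □[qA]1000□ (head at position 0)
The machine is in qA, so it halts and accepts.

Final answer: Accept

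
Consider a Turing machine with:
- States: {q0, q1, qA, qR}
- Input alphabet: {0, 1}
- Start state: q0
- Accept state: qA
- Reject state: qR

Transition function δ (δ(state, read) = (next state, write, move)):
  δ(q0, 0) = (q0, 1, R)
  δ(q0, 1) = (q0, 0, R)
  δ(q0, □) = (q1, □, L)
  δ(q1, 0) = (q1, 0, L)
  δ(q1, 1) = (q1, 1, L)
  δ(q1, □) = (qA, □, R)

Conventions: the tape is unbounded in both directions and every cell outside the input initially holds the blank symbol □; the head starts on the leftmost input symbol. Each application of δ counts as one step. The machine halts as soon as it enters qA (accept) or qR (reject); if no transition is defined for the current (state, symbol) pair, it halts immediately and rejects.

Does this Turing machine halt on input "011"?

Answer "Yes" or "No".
Step 0: [q0]011 (head at position 0)
Step 1: δ(q0, 0) = (q0, 1, R)  ⊢  1[q0]11 (head at position 1)
Step 2: δ(q0, 1) = (q0, 0, R)  ⊢  10[q0]1 (head at position 2)
Step 3: δ(q0, 1) = (q0, 0, R)  ⊢  100[q0]□ (head at position 3)
Step 4: δ(q0, □) = (q1, □, L)  ⊢  10[q1]0□ (head at position 2)
Step 5: δ(q1, 0) = (q1, 0, L)  ⊢  1[q1]00□ (head at position 1)
Step 6: δ(q1, 0) = (q1, 0, L)  ⊢  [q1]100□ (head at position 0)
Step 7: δ(q1, 1) = (q1, 1, L)  ⊢  [q1]□100□ (head at position -1)
Step 8: δ(q1, □) = (qA, □, R)  ⊢  □[qA]100□ (head at position 0)
The machine is in qA, so it halts and accepts.
It halts after 8 steps.

Final answer: Yes - halts after 8 steps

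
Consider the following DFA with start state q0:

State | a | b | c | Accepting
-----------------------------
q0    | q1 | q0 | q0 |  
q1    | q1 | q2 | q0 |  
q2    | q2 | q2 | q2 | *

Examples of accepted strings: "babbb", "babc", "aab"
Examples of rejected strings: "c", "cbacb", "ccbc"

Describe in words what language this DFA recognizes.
strings over {a,b,c} containing 'ab' as substring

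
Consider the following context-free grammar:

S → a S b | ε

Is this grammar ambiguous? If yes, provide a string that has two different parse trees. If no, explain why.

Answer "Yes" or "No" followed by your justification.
At every step exactly one production applies: if the remaining string to generate is non-empty it starts with a and ends with b, forcing S → a S b; if it is empty, S → ε is forced. Hence each string a^n b^n has exactly one derivation (S → a S b applied n times, then S → ε) and one parse tree.

Final answer: No - the grammar is unambiguous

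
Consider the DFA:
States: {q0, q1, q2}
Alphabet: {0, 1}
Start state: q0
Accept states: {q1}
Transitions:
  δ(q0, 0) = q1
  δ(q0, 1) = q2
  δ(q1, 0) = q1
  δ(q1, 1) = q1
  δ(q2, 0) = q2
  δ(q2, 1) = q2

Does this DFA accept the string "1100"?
Processing string "1100":
  q0 --1--> q2
  q2 --1--> q2
  q2 --0--> q2
  q2 --0--> q2
Final state: q2
Accept states: {q1}
q2 is not an accept state, so the string is rejected.

Final answer: No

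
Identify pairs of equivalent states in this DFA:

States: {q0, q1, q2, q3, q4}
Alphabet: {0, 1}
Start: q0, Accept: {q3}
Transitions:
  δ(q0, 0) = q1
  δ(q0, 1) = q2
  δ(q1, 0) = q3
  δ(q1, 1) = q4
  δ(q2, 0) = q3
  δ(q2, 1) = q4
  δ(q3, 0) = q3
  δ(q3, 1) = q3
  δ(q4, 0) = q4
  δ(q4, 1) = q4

Using the table-filling algorithm:
Round 0 – mark pairs where exactly one state is accepting: (q0,q3), (q1,q3), (q2,q3), (q3,q4)
Round 1 – newly marked: (q0,q1) [on 0: q1 vs q3, already marked]; (q0,q2) [on 0: q1 vs q3, already marked]; (q1,q4) [on 0: q3 vs q4, already marked]; (q2,q4) [on 0: q3 vs q4, already marked]
Round 2 – newly marked: (q0,q4) [on 0: q1 vs q4, already marked]
No further pairs can be marked.
(q1, q2) unmarked: δ(q1,0)=q3, δ(q2,0)=q3; δ(q1,1)=q4, δ(q2,1)=q4 → equivalent
Equivalent pairs: (q1, q2)

Final answer: Equivalent pairs: (q1, q2)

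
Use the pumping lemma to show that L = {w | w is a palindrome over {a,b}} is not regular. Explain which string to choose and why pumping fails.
Language: L = {w | w is a palindrome over {a,b}} (strings that read the same forwards and backwards)
Step 1: Assume for contradiction that L is regular, with pumping length p.
Step 2: Choose s = a^p b a^p. Then s ∈ L (it reads the same forwards and backwards) and |s| ≥ p.
Step 3: Consider any decomposition s = xyz with |xy| ≤ p and |y| > 0. Since |xy| ≤ p and the first p symbols of s are all a's, y = a^k for some k with 1 ≤ k ≤ p.
Step 4: Pumping up (i = 2): xy²z = a^(p+k) b a^p. Its reverse is a^p b a^(p+k) ≠ a^(p+k) b a^p (the single b is no longer in the middle), so xy²z is not a palindrome and xy²z ∉ L.
This contradicts the pumping lemma, so L is not regular.

Final answer: Choose s = a^p b a^p. Since |xy| ≤ p, y = a^k with k ≥ 1. Then xy²z = a^(p+k) b a^p is not a palindrome, so ∉ L.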